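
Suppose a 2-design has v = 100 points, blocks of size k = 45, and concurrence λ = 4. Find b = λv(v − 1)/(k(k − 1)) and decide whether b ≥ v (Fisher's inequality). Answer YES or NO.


r = λ(v − 1)/(k − 1) = 4·99/44 = 9.
b = vr/k = 100·9/45 = 20.
Fisher's inequality: b ≥ v ⇔ 20 ≥ 100? NO.

NO


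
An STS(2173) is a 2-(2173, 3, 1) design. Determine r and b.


An STS(v) is a 2-(v, 3, 1) BIBD: block size k = 3, λ = 1.
Replication: r(k − 1) = λ(v − 1) ⇒ r·2 = 2173 − 1 = 2172 ⇒ r = 1086.
Block count: bk = vr ⇒ b·3 = 2173·1086 = 2359878 ⇒ b = 786626.

r = 1086, b = 786626.


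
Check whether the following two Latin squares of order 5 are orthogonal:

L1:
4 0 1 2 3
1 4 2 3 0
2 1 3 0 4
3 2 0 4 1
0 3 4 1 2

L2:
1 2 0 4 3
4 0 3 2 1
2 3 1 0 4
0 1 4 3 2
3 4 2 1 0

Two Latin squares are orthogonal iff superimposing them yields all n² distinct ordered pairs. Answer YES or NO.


Form the n² = 25 superimposed pairs (L1[i][j], L2[i][j]), row by row (rows and columns indexed from 0):
row 0: (4,1) (0,2) (1,0) (2,4) (3,3)
row 1: (1,4) (4,0) (2,3) (3,2) (0,1)
row 2: (2,2) (1,3) (3,1) (0,0) (4,4)
row 3: (3,0) (2,1) (0,4) (4,3) (1,2)
row 4: (0,3) (3,4) (4,2) (1,1) (2,0)
Orthogonality requires all 25 pairs distinct.
Check by first coordinate: for each symbol s of L1, list the L2 entries in the n cells where L1 = s; they must all differ.
  L1 = 0: L2 entries (in reading order) 2, 1, 0, 4, 3 — all 5 distinct ✓
  L1 = 1: L2 entries (in reading order) 0, 4, 3, 2, 1 — all 5 distinct ✓
  L1 = 2: L2 entries (in reading order) 4, 3, 2, 1, 0 — all 5 distinct ✓
  L1 = 3: L2 entries (in reading order) 3, 2, 1, 0, 4 — all 5 distinct ✓
  L1 = 4: L2 entries (in reading order) 1, 0, 4, 3, 2 — all 5 distinct ✓
Every symbol of L1 meets every symbol of L2 exactly once, so all 25 pairs are distinct (25 of 25).
Conclusion: YES.

YES


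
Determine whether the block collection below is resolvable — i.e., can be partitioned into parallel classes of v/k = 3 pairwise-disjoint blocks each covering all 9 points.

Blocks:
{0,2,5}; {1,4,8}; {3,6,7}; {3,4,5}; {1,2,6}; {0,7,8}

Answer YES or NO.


v = 9, block size k = 3, number of blocks = 6.
For resolvability, blocks must partition into parallel classes of size v/k = 3.
Total blocks must therefore be a multiple of 3: 6 = 3·2 + 0 ⇒ divisible ✓.
Greedy packing gives 2 candidate class(es). Each should be a full parallel class (size 3, covers all 9 points).
  Class 1 (3 blocks): {0,2,5}; {1,4,8}; {3,6,7}. Points covered: [0, 1, 2, 3, 4, 5, 6, 7, 8].
  Class 2 (3 blocks): {3,4,5}; {1,2,6}; {0,7,8}. Points covered: [0, 1, 2, 3, 4, 5, 6, 7, 8].
All classes full (size 3)? YES. All classes cover every point? YES.
Resolvable? YES.

YES


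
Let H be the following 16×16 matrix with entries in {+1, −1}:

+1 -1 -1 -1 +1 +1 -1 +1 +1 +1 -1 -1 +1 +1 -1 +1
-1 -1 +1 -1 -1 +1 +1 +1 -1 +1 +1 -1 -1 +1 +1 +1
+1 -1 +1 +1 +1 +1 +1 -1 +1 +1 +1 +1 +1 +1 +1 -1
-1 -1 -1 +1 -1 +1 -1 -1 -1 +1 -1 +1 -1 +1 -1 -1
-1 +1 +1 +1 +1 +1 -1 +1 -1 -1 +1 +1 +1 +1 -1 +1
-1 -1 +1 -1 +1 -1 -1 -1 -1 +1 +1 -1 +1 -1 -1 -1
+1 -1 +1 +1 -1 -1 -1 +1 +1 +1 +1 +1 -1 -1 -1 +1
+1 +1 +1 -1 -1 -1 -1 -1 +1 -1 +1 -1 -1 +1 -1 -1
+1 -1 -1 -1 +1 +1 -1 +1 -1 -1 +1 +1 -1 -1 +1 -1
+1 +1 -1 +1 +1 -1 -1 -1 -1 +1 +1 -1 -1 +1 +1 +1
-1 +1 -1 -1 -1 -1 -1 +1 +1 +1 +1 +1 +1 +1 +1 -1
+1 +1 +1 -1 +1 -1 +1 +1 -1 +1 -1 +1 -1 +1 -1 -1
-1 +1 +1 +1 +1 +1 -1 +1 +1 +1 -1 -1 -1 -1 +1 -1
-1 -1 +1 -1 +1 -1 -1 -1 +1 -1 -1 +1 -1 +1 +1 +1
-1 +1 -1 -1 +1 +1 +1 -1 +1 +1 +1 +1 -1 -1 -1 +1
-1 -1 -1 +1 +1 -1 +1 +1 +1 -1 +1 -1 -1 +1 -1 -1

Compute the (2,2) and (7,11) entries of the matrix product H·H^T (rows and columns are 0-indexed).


Row 2 of H: [1, -1, 1, 1, 1, 1, 1, -1, 1, 1, 1, 1, 1, 1, 1, -1].
Row 7 of H: [1, 1, 1, -1, -1, -1, -1, -1, 1, -1, 1, -1, -1, 1, -1, -1].
Row 11 of H: [1, 1, 1, -1, 1, -1, 1, 1, -1, 1, -1, 1, -1, 1, -1, -1].
(H·H^T)[2][2] = Σ_j H[2][j]·H[2][j] = (1)² + (-1)² + (1)² + (1)² + (1)² + (1)² + (1)² + (-1)² + (1)² + (1)² + (1)² + (1)² + (1)² + (1)² + (1)² + (-1)² = 1 + 1 + 1 + 1 + 1 + 1 + 1 + 1 + 1 + 1 + 1 + 1 + 1 + 1 + 1 + 1 = 16.
(H·H^T)[7][11] = Σ_j H[7][j]·H[11][j] = (1)·(1) + (1)·(1) + (1)·(1) + (-1)·(-1) + (-1)·(1) + (-1)·(-1) + (-1)·(1) + (-1)·(1) + (1)·(-1) + (-1)·(1) + (1)·(-1) + (-1)·(1) + (-1)·(-1) + (1)·(1) + (-1)·(-1) + (-1)·(-1) = 1 + 1 + 1 + 1 + -1 + 1 + -1 + -1 + -1 + -1 + -1 + -1 + 1 + 1 + 1 + 1 = 2.
Rows 7 and 11 are not orthogonal (dot product = 2 ≠ 0), so H is not a Hadamard matrix.

(2,2) entry = 16; (7,11) entry = 2.


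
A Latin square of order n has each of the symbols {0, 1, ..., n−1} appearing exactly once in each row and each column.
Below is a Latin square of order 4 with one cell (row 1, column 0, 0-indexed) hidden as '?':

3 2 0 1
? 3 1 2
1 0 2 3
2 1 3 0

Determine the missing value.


Row 1 contains symbols [1, 2, 3] — missing [0].
Column 0 contains symbols [1, 2, 3] — missing [0].
The missing symbol must appear in both missing sets; intersection = [0].
Therefore the hidden value is 0.

Missing value = 0.


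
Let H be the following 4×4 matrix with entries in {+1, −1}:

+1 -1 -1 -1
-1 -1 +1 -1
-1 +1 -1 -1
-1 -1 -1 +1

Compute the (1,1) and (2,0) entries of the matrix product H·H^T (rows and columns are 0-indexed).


Row 0 of H: [1, -1, -1, -1].
Row 1 of H: [-1, -1, 1, -1].
Row 2 of H: [-1, 1, -1, -1].
(H·H^T)[1][1] = Σ_j H[1][j]·H[1][j] = (-1)² + (-1)² + (1)² + (-1)² = 1 + 1 + 1 + 1 = 4.
(H·H^T)[2][0] = Σ_j H[2][j]·H[0][j] = (-1)·(1) + (1)·(-1) + (-1)·(-1) + (-1)·(-1) = -1 + -1 + 1 + 1 = 0.
So rows 2 and 0 are orthogonal; the diagonal entry equals n = 4.

(1,1) entry = 4; (2,0) entry = 0.


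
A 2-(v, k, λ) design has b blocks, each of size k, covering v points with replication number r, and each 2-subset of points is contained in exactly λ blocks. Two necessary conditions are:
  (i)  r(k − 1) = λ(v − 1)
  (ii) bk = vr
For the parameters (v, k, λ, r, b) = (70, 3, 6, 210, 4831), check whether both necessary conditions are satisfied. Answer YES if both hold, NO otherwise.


Condition (i): r(k − 1) = 210·2 = 420; λ(v − 1) = 6·69 = 414. Match? NO.
Condition (ii): bk = 4831·3 = 14493; vr = 70·210 = 14700. Match? NO.
Both conditions hold? NO.

NO


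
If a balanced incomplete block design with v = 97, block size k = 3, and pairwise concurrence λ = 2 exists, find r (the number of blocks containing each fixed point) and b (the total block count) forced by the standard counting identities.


Any 2-(v, k, λ) BIBD satisfies two necessary conditions:
  (i)  Each point sits in r blocks, and counting incidences through any fixed point gives r(k − 1) = λ(v − 1), so r = λ(v − 1)/(k − 1).
  (ii) Total incidences bk = vr, so b = vr/k.
Step 1: r = λ(v − 1)/(k − 1) = 2·(97 − 1)/(3 − 1) = 2·96/2 = 192/2 = 96.
Step 2: b = vr/k = 97·96/3 = 9312/3 = 3104.
Check integrality: r = 96 ∈ Z ✓, b = 3104 ∈ Z ✓.
(These identities are necessary conditions: they determine r and b for any design with these parameters, but do not by themselves prove that one exists.)

r = 96, b = 3104.


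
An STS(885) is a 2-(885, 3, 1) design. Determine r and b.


An STS(v) is a 2-(v, 3, 1) BIBD: block size k = 3, λ = 1.
Replication: r(k − 1) = λ(v − 1) ⇒ r·2 = 885 − 1 = 884 ⇒ r = 442.
Block count: b = v(v − 1)/6 = 885·884/6 = 782340/6 = 130390.
(Check via bk = vr: 130390·3 = 391170 = 885·442 = 391170 ✓.)

r = 442, b = 130390.


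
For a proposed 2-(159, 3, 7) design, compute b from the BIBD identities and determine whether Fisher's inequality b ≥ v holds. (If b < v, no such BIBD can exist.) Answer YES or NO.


b = λv(v − 1)/(k(k − 1)) = 7·159·158/(3·2) = 175854/6 = 29309.
Compare with v = 159: b ≥ v, so Fisher's inequality holds.

YES


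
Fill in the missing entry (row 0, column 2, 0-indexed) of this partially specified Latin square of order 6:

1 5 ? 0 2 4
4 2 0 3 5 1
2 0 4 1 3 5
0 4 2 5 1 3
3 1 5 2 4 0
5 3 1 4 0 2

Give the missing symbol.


Row 0 contains symbols [0, 1, 2, 4, 5] — missing [3].
Column 2 contains symbols [0, 1, 2, 4, 5] — missing [3].
The missing symbol must appear in both missing sets; intersection = [3].
Therefore the hidden value is 3.

Missing value = 3.


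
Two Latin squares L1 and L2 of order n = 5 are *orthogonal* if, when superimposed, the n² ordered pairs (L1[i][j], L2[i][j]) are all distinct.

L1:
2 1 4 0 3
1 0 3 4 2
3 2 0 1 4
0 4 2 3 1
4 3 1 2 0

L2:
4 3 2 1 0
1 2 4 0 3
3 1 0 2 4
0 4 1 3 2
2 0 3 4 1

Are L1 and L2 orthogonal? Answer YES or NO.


Form the n² = 25 superimposed pairs (L1[i][j], L2[i][j]), row by row (rows and columns indexed from 0):
row 0: (2,4) (1,3) (4,2) (0,1) (3,0)
row 1: (1,1) (0,2) (3,4) (4,0) (2,3)
row 2: (3,3) (2,1) (0,0) (1,2) (4,4)
row 3: (0,0) (4,4) (2,1) (3,3) (1,2)
row 4: (4,2) (3,0) (1,3) (2,4) (0,1)
Orthogonality requires all 25 pairs distinct.
But the pair (0,0) repeats: cell (2,2) has L1 = 0, L2 = 0, and cell (3,0) has L1 = 0, L2 = 0.
A repeated pair means some other pair never occurs (only 15 distinct pairs out of 25), so the squares are not orthogonal.
Conclusion: NO.

NO


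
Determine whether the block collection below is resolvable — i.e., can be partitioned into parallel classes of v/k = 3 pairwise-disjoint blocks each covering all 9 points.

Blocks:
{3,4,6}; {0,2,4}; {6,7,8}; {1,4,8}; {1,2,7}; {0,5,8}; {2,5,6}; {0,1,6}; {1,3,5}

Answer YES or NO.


v = 9, block size k = 3, number of blocks = 9.
For resolvability, blocks must partition into parallel classes of size v/k = 3.
Total blocks must therefore be a multiple of 3: 9 = 3·3 + 0 ⇒ divisible ✓.
Consider block {1,4,8}. The only other block(s) in the collection disjoint from it are {2,5,6} — just 1 block(s). Any parallel class containing {1,4,8} would need 2 other blocks each disjoint from it, so no parallel class of size 3 can contain {1,4,8}.
Since every block must belong to some parallel class in a resolution, the collection cannot be partitioned into parallel classes.
Resolvable? NO.

NO


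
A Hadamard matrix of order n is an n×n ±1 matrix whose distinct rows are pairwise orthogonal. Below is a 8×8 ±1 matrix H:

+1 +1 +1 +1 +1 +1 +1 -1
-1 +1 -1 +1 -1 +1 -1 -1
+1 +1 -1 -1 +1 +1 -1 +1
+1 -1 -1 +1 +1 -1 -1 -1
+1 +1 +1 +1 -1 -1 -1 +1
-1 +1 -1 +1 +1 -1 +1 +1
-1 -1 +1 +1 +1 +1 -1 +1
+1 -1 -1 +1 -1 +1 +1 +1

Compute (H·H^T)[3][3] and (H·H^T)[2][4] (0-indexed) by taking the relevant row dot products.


Row 2 of H: [1, 1, -1, -1, 1, 1, -1, 1].
Row 3 of H: [1, -1, -1, 1, 1, -1, -1, -1].
Row 4 of H: [1, 1, 1, 1, -1, -1, -1, 1].
(H·H^T)[3][3] = Σ_j H[3][j]·H[3][j] = (1)² + (-1)² + (-1)² + (1)² + (1)² + (-1)² + (-1)² + (-1)² = 1 + 1 + 1 + 1 + 1 + 1 + 1 + 1 = 8.
(H·H^T)[2][4] = Σ_j H[2][j]·H[4][j] = (1)·(1) + (1)·(1) + (-1)·(1) + (-1)·(1) + (1)·(-1) + (1)·(-1) + (-1)·(-1) + (1)·(1) = 1 + 1 + -1 + -1 + -1 + -1 + 1 + 1 = 0.
So rows 2 and 4 are orthogonal; the diagonal entry equals n = 8.

(3,3) entry = 8; (2,4) entry = 0.


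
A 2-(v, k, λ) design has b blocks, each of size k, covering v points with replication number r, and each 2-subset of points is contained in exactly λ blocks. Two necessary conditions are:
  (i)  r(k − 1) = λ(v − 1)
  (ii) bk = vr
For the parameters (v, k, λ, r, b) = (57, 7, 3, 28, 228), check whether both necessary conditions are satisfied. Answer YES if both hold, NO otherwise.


Condition (i): r(k − 1) = 28·6 = 168; λ(v − 1) = 3·56 = 168. Match? YES.
Condition (ii): bk = 228·7 = 1596; vr = 57·28 = 1596. Match? YES.
Both conditions hold? YES.

YES


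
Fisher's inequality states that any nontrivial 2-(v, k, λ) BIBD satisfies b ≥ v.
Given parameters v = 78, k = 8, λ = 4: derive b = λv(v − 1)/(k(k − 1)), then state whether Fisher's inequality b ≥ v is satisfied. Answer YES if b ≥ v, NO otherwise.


b = λv(v − 1)/(k(k − 1)) = 4·78·77/(8·7) = 24024/56 = 429.
Compare with v = 78: b ≥ v, so Fisher's inequality holds.

YES


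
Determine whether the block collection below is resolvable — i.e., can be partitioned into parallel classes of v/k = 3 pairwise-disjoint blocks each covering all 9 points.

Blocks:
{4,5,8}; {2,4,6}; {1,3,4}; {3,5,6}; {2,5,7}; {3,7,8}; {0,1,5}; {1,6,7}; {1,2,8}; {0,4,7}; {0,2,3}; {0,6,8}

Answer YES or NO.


v = 9, block size k = 3, number of blocks = 12.
For resolvability, blocks must partition into parallel classes of size v/k = 3.
Total blocks must therefore be a multiple of 3: 12 = 3·4 + 0 ⇒ divisible ✓.
Greedy packing gives 4 candidate class(es). Each should be a full parallel class (size 3, covers all 9 points).
  Class 1 (3 blocks): {4,5,8}; {1,6,7}; {0,2,3}. Points covered: [0, 1, 2, 3, 4, 5, 6, 7, 8].
  Class 2 (3 blocks): {2,4,6}; {3,7,8}; {0,1,5}. Points covered: [0, 1, 2, 3, 4, 5, 6, 7, 8].
  Class 3 (3 blocks): {1,3,4}; {2,5,7}; {0,6,8}. Points covered: [0, 1, 2, 3, 4, 5, 6, 7, 8].
  Class 4 (3 blocks): {3,5,6}; {1,2,8}; {0,4,7}. Points covered: [0, 1, 2, 3, 4, 5, 6, 7, 8].
All classes full (size 3)? YES. All classes cover every point? YES.
Resolvable? YES.

YES


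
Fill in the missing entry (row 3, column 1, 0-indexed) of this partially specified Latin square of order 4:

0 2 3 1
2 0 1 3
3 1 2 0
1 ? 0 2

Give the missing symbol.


Row 3 contains symbols [0, 1, 2] — missing [3].
Column 1 contains symbols [0, 1, 2] — missing [3].
The missing symbol must appear in both missing sets; intersection = [3].
Therefore the hidden value is 3.

Missing value = 3.


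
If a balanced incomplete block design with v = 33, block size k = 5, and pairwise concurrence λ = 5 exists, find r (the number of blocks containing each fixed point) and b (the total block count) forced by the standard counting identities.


Any 2-(v, k, λ) BIBD satisfies two necessary conditions:
  (i)  Each point sits in r blocks, and counting incidences through any fixed point gives r(k − 1) = λ(v − 1), so r = λ(v − 1)/(k − 1).
  (ii) Total incidences bk = vr, so b = vr/k.
Step 1: r = λ(v − 1)/(k − 1) = 5·(33 − 1)/(5 − 1) = 5·32/4 = 160/4 = 40.
Step 2: b = vr/k = 33·40/5 = 1320/5 = 264.
Check integrality: r = 40 ∈ Z ✓, b = 264 ∈ Z ✓.
(These identities are necessary conditions: they determine r and b for any design with these parameters, but do not by themselves prove that one exists.)

r = 40, b = 264.


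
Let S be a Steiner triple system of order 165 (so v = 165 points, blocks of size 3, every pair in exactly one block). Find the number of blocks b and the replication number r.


An STS(v) is a 2-(v, 3, 1) BIBD: block size k = 3, λ = 1.
Replication: r(k − 1) = λ(v − 1) ⇒ r·2 = 165 − 1 = 164 ⇒ r = 82.
Block count: b = v(v − 1)/6 = 165·164/6 = 27060/6 = 4510.
(Check via bk = vr: 4510·3 = 13530 = 165·82 = 13530 ✓.)

r = 82, b = 4510.


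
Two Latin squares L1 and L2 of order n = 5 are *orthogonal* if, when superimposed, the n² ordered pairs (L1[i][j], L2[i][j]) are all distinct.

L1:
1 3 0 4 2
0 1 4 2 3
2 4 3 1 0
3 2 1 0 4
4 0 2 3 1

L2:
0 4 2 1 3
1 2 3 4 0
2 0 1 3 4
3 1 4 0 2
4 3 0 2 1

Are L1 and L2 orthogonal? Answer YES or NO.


Form the n² = 25 superimposed pairs (L1[i][j], L2[i][j]), row by row (rows and columns indexed from 0):
row 0: (1,0) (3,4) (0,2) (4,1) (2,3)
row 1: (0,1) (1,2) (4,3) (2,4) (3,0)
row 2: (2,2) (4,0) (3,1) (1,3) (0,4)
row 3: (3,3) (2,1) (1,4) (0,0) (4,2)
row 4: (4,4) (0,3) (2,0) (3,2) (1,1)
Orthogonality requires all 25 pairs distinct.
Check by first coordinate: for each symbol s of L1, list the L2 entries in the n cells where L1 = s; they must all differ.
  L1 = 0: L2 entries (in reading order) 2, 1, 4, 0, 3 — all 5 distinct ✓
  L1 = 1: L2 entries (in reading order) 0, 2, 3, 4, 1 — all 5 distinct ✓
  L1 = 2: L2 entries (in reading order) 3, 4, 2, 1, 0 — all 5 distinct ✓
  L1 = 3: L2 entries (in reading order) 4, 0, 1, 3, 2 — all 5 distinct ✓
  L1 = 4: L2 entries (in reading order) 1, 3, 0, 2, 4 — all 5 distinct ✓
Every symbol of L1 meets every symbol of L2 exactly once, so all 25 pairs are distinct (25 of 25).
Conclusion: YES.

YES


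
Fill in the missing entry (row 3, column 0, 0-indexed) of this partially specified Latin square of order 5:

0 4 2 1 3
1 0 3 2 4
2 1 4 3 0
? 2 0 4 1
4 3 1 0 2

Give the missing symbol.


Row 3 contains symbols [0, 1, 2, 4] — missing [3].
Column 0 contains symbols [0, 1, 2, 4] — missing [3].
The missing symbol must appear in both missing sets; intersection = [3].
Therefore the hidden value is 3.

Missing value = 3.


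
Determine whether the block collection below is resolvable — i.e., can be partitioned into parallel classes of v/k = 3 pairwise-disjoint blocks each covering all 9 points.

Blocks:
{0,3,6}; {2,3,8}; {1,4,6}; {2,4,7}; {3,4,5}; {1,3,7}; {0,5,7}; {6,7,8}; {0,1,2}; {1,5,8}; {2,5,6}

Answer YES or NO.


v = 9, block size k = 3, number of blocks = 11.
For resolvability, blocks must partition into parallel classes of size v/k = 3.
Total blocks must therefore be a multiple of 3: 11 = 3·3 + 2 ⇒ not divisible ✗.
Resolvable? NO.

NO


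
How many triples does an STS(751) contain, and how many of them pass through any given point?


An STS(v) is a 2-(v, 3, 1) BIBD: block size k = 3, λ = 1.
Replication: r(k − 1) = λ(v − 1) ⇒ r·2 = 751 − 1 = 750 ⇒ r = 375.
Block count: b = v(v − 1)/6 = 751·750/6 = 563250/6 = 93875.

r = 375, b = 93875.


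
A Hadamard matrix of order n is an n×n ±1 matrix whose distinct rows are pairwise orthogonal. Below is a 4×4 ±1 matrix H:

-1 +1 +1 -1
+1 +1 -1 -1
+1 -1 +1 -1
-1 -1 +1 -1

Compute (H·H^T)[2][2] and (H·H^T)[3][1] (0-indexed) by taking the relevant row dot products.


Row 1 of H: [1, 1, -1, -1].
Row 2 of H: [1, -1, 1, -1].
Row 3 of H: [-1, -1, 1, -1].
(H·H^T)[2][2] = Σ_j H[2][j]·H[2][j] = (1)² + (-1)² + (1)² + (-1)² = 1 + 1 + 1 + 1 = 4.
(H·H^T)[3][1] = Σ_j H[3][j]·H[1][j] = (-1)·(1) + (-1)·(1) + (1)·(-1) + (-1)·(-1) = -1 + -1 + -1 + 1 = -2.
Rows 3 and 1 are not orthogonal (dot product = -2 ≠ 0), so H is not a Hadamard matrix.

(2,2) entry = 4; (3,1) entry = -2.


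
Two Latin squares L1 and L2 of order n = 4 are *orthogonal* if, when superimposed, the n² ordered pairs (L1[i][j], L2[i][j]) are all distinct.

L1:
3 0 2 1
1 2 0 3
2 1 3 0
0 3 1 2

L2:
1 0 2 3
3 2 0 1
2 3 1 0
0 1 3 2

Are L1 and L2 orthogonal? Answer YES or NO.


Form the n² = 16 superimposed pairs (L1[i][j], L2[i][j]), row by row (rows and columns indexed from 0):
row 0: (3,1) (0,0) (2,2) (1,3)
row 1: (1,3) (2,2) (0,0) (3,1)
row 2: (2,2) (1,3) (3,1) (0,0)
row 3: (0,0) (3,1) (1,3) (2,2)
Orthogonality requires all 16 pairs distinct.
But the pair (1,3) repeats: cell (0,3) has L1 = 1, L2 = 3, and cell (1,0) has L1 = 1, L2 = 3.
A repeated pair means some other pair never occurs (only 4 distinct pairs out of 16), so the squares are not orthogonal.
Conclusion: NO.

NO


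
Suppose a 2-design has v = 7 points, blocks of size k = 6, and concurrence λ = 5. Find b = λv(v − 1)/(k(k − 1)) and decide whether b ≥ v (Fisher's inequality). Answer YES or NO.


b = λv(v − 1)/(k(k − 1)) = 5·7·6/(6·5) = 210/30 = 7.
Compare with v = 7: b ≥ v, so Fisher's inequality holds.

YES


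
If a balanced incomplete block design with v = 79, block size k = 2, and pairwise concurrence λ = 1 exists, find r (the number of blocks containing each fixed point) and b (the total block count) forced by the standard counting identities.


Any 2-(v, k, λ) BIBD satisfies two necessary conditions:
  (i)  Each point sits in r blocks, and counting incidences through any fixed point gives r(k − 1) = λ(v − 1), so r = λ(v − 1)/(k − 1).
  (ii) Total incidences bk = vr, so b = vr/k.
Step 1: r = λ(v − 1)/(k − 1) = 1·(79 − 1)/(2 − 1) = 1·78/1 = 78/1 = 78.
Step 2: b = vr/k = 79·78/2 = 6162/2 = 3081.
Check integrality: r = 78 ∈ Z ✓, b = 3081 ∈ Z ✓.
(These identities are necessary conditions: they determine r and b for any design with these parameters, but do not by themselves prove that one exists.)

r = 78, b = 3081.


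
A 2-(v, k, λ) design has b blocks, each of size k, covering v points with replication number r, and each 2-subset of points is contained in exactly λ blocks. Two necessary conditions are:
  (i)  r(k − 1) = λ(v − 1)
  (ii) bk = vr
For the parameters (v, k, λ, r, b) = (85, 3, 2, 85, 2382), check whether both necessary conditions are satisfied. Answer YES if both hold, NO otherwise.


Condition (i): r(k − 1) = 85·2 = 170; λ(v − 1) = 2·84 = 168. Match? NO.
Condition (ii): bk = 2382·3 = 7146; vr = 85·85 = 7225. Match? NO.
Both conditions hold? NO.

NO


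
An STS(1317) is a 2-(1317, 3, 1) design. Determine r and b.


An STS(v) is a 2-(v, 3, 1) BIBD: block size k = 3, λ = 1.
Replication: r(k − 1) = λ(v − 1) ⇒ r·2 = 1317 − 1 = 1316 ⇒ r = 658.
Block count: b = v(v − 1)/6 = 1317·1316/6 = 1733172/6 = 288862.
(Check via bk = vr: 288862·3 = 866586 = 1317·658 = 866586 ✓.)

r = 658, b = 288862.


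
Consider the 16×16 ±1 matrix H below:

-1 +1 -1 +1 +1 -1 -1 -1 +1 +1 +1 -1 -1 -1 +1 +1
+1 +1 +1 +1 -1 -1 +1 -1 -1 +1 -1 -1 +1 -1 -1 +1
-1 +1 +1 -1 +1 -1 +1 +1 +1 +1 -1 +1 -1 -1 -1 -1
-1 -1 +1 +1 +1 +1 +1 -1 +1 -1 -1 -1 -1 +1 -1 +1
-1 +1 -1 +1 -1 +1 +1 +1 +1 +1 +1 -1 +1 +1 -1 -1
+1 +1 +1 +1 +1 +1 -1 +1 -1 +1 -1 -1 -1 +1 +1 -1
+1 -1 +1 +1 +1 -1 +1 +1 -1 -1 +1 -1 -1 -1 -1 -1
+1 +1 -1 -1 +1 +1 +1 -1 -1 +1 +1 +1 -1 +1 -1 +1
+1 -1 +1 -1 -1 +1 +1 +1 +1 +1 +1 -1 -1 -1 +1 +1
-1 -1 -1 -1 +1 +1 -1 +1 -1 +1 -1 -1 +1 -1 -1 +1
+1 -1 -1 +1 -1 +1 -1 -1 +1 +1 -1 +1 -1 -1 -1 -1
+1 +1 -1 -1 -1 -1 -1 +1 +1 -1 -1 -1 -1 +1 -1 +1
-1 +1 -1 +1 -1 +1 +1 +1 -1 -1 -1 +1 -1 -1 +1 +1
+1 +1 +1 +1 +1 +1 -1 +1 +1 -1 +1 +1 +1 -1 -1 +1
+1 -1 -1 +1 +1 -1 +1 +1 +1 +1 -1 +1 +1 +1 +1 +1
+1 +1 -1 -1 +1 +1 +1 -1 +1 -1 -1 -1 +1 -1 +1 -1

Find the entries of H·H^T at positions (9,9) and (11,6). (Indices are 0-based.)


Row 6 of H: [1, -1, 1, 1, 1, -1, 1, 1, -1, -1, 1, -1, -1, -1, -1, -1].
Row 9 of H: [-1, -1, -1, -1, 1, 1, -1, 1, -1, 1, -1, -1, 1, -1, -1, 1].
Row 11 of H: [1, 1, -1, -1, -1, -1, -1, 1, 1, -1, -1, -1, -1, 1, -1, 1].
(H·H^T)[9][9] = Σ_j H[9][j]·H[9][j] = (-1)² + (-1)² + (-1)² + (-1)² + (1)² + (1)² + (-1)² + (1)² + (-1)² + (1)² + (-1)² + (-1)² + (1)² + (-1)² + (-1)² + (1)² = 1 + 1 + 1 + 1 + 1 + 1 + 1 + 1 + 1 + 1 + 1 + 1 + 1 + 1 + 1 + 1 = 16.
(H·H^T)[11][6] = Σ_j H[11][j]·H[6][j] = (1)·(1) + (1)·(-1) + (-1)·(1) + (-1)·(1) + (-1)·(1) + (-1)·(-1) + (-1)·(1) + (1)·(1) + (1)·(-1) + (-1)·(-1) + (-1)·(1) + (-1)·(-1) + (-1)·(-1) + (1)·(-1) + (-1)·(-1) + (1)·(-1) = 1 + -1 + -1 + -1 + -1 + 1 + -1 + 1 + -1 + 1 + -1 + 1 + 1 + -1 + 1 + -1 = -2.
Rows 11 and 6 are not orthogonal (dot product = -2 ≠ 0), so H is not a Hadamard matrix.

(9,9) entry = 16; (11,6) entry = -2.


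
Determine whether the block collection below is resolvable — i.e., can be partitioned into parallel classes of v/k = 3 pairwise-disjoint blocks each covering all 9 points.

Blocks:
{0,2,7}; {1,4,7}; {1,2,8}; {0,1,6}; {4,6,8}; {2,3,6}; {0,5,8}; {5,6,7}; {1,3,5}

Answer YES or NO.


v = 9, block size k = 3, number of blocks = 9.
For resolvability, blocks must partition into parallel classes of size v/k = 3.
Total blocks must therefore be a multiple of 3: 9 = 3·3 + 0 ⇒ divisible ✓.
Consider block {1,2,8}. The only other block(s) in the collection disjoint from it are {5,6,7} — just 1 block(s). Any parallel class containing {1,2,8} would need 2 other blocks each disjoint from it, so no parallel class of size 3 can contain {1,2,8}.
Since every block must belong to some parallel class in a resolution, the collection cannot be partitioned into parallel classes.
Resolvable? NO.

NO


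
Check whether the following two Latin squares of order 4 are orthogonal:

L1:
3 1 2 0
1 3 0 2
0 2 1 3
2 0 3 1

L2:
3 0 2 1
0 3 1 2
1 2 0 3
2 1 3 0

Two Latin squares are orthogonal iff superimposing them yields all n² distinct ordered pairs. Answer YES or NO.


Form the n² = 16 superimposed pairs (L1[i][j], L2[i][j]), row by row (rows and columns indexed from 0):
row 0: (3,3) (1,0) (2,2) (0,1)
row 1: (1,0) (3,3) (0,1) (2,2)
row 2: (0,1) (2,2) (1,0) (3,3)
row 3: (2,2) (0,1) (3,3) (1,0)
Orthogonality requires all 16 pairs distinct.
But the pair (1,0) repeats: cell (0,1) has L1 = 1, L2 = 0, and cell (1,0) has L1 = 1, L2 = 0.
A repeated pair means some other pair never occurs (only 4 distinct pairs out of 16), so the squares are not orthogonal.
Conclusion: NO.

NO


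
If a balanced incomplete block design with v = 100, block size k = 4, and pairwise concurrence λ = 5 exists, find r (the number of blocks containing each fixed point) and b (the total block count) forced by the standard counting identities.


Any 2-(v, k, λ) BIBD satisfies two necessary conditions:
  (i)  Each point sits in r blocks, and counting incidences through any fixed point gives r(k − 1) = λ(v − 1), so r = λ(v − 1)/(k − 1).
  (ii) Total incidences bk = vr, so b = vr/k.
Step 1: r = λ(v − 1)/(k − 1) = 5·(100 − 1)/(4 − 1) = 5·99/3 = 495/3 = 165.
Step 2: b = vr/k = 100·165/4 = 16500/4 = 4125.
Check integrality: r = 165 ∈ Z ✓, b = 4125 ∈ Z ✓.
(These identities are necessary conditions: they determine r and b for any design with these parameters, but do not by themselves prove that one exists.)

r = 165, b = 4125.


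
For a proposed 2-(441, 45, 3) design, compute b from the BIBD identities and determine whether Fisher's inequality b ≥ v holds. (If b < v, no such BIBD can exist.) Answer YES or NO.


r = λ(v − 1)/(k − 1) = 3·440/44 = 30.
b = vr/k = 441·30/45 = 294.
Fisher's inequality: b ≥ v ⇔ 294 ≥ 441? NO.

NO


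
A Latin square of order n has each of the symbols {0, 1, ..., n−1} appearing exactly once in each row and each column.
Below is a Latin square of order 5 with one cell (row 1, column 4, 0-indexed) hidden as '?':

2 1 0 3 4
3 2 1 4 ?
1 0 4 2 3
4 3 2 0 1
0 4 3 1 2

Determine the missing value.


Row 1 contains symbols [1, 2, 3, 4] — missing [0].
Column 4 contains symbols [1, 2, 3, 4] — missing [0].
The missing symbol must appear in both missing sets; intersection = [0].
Therefore the hidden value is 0.

Missing value = 0.


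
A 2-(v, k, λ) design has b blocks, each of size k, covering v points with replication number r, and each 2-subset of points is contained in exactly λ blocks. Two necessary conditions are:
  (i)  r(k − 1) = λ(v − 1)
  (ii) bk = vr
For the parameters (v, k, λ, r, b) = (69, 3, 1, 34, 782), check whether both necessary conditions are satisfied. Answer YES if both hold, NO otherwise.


Condition (i): r(k − 1) = 34·2 = 68; λ(v − 1) = 1·68 = 68. Match? YES.
Condition (ii): bk = 782·3 = 2346; vr = 69·34 = 2346. Match? YES.
Both conditions hold? YES.

YES


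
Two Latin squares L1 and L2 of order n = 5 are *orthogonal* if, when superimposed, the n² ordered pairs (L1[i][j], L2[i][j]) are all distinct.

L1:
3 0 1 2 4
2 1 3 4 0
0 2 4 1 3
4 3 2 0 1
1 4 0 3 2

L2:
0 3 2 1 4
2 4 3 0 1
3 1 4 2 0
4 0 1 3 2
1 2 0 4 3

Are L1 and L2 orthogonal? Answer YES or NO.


Form the n² = 25 superimposed pairs (L1[i][j], L2[i][j]), row by row (rows and columns indexed from 0):
row 0: (3,0) (0,3) (1,2) (2,1) (4,4)
row 1: (2,2) (1,4) (3,3) (4,0) (0,1)
row 2: (0,3) (2,1) (4,4) (1,2) (3,0)
row 3: (4,4) (3,0) (2,1) (0,3) (1,2)
row 4: (1,1) (4,2) (0,0) (3,4) (2,3)
Orthogonality requires all 25 pairs distinct.
But the pair (0,3) repeats: cell (0,1) has L1 = 0, L2 = 3, and cell (2,0) has L1 = 0, L2 = 3.
A repeated pair means some other pair never occurs (only 15 distinct pairs out of 25), so the squares are not orthogonal.
Conclusion: NO.

NO


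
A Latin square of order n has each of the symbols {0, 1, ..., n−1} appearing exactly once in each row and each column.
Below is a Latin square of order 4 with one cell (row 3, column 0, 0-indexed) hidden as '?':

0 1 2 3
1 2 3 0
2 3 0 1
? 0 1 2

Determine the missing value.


Row 3 contains symbols [0, 1, 2] — missing [3].
Column 0 contains symbols [0, 1, 2] — missing [3].
The missing symbol must appear in both missing sets; intersection = [3].
Therefore the hidden value is 3.

Missing value = 3.


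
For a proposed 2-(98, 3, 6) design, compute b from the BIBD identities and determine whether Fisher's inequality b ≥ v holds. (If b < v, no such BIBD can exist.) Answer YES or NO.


r = λ(v − 1)/(k − 1) = 6·97/2 = 291.
b = vr/k = 98·291/3 = 9506.
Fisher's inequality: b ≥ v ⇔ 9506 ≥ 98? YES.

YES


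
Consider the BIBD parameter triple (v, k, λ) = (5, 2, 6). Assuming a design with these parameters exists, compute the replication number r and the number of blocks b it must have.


Any 2-(v, k, λ) BIBD satisfies two necessary conditions:
  (i)  Each point sits in r blocks, and counting incidences through any fixed point gives r(k − 1) = λ(v − 1), so r = λ(v − 1)/(k − 1).
  (ii) Total incidences bk = vr, so b = vr/k.
Step 1: r = λ(v − 1)/(k − 1) = 6·(5 − 1)/(2 − 1) = 6·4/1 = 24/1 = 24.
Step 2: b = vr/k = 5·24/2 = 120/2 = 60.
Check integrality: r = 24 ∈ Z ✓, b = 60 ∈ Z ✓.
(These identities are necessary conditions: they determine r and b for any design with these parameters, but do not by themselves prove that one exists.)

r = 24, b = 60.


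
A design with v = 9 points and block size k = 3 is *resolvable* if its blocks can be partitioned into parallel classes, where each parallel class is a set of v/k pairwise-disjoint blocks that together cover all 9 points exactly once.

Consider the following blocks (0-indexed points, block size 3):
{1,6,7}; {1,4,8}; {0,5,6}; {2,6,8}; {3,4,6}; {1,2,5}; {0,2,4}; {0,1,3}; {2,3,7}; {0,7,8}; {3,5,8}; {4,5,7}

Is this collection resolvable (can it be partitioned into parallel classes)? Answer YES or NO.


v = 9, block size k = 3, number of blocks = 12.
For resolvability, blocks must partition into parallel classes of size v/k = 3.
Total blocks must therefore be a multiple of 3: 12 = 3·4 + 0 ⇒ divisible ✓.
Greedy packing gives 4 candidate class(es). Each should be a full parallel class (size 3, covers all 9 points).
  Class 1 (3 blocks): {1,6,7}; {0,2,4}; {3,5,8}. Points covered: [0, 1, 2, 3, 4, 5, 6, 7, 8].
  Class 2 (3 blocks): {1,4,8}; {0,5,6}; {2,3,7}. Points covered: [0, 1, 2, 3, 4, 5, 6, 7, 8].
  Class 3 (3 blocks): {2,6,8}; {0,1,3}; {4,5,7}. Points covered: [0, 1, 2, 3, 4, 5, 6, 7, 8].
  Class 4 (3 blocks): {3,4,6}; {1,2,5}; {0,7,8}. Points covered: [0, 1, 2, 3, 4, 5, 6, 7, 8].
All classes full (size 3)? YES. All classes cover every point? YES.
Resolvable? YES.

YES


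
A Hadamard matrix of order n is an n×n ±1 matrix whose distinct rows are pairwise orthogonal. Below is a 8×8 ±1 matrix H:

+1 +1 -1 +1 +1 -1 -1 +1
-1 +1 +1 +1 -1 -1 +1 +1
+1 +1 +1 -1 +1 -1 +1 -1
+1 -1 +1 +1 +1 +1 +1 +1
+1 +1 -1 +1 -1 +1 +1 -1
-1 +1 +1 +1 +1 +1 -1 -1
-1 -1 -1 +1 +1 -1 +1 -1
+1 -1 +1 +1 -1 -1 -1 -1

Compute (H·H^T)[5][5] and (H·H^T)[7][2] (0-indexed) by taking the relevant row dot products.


Row 2 of H: [1, 1, 1, -1, 1, -1, 1, -1].
Row 5 of H: [-1, 1, 1, 1, 1, 1, -1, -1].
Row 7 of H: [1, -1, 1, 1, -1, -1, -1, -1].
(H·H^T)[5][5] = Σ_j H[5][j]·H[5][j] = (-1)² + (1)² + (1)² + (1)² + (1)² + (1)² + (-1)² + (-1)² = 1 + 1 + 1 + 1 + 1 + 1 + 1 + 1 = 8.
(H·H^T)[7][2] = Σ_j H[7][j]·H[2][j] = (1)·(1) + (-1)·(1) + (1)·(1) + (1)·(-1) + (-1)·(1) + (-1)·(-1) + (-1)·(1) + (-1)·(-1) = 1 + -1 + 1 + -1 + -1 + 1 + -1 + 1 = 0.
So rows 7 and 2 are orthogonal; the diagonal entry equals n = 8.

(5,5) entry = 8; (7,2) entry = 0.


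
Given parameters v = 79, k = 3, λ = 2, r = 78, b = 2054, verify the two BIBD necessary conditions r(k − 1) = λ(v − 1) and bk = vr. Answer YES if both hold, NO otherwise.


Condition (i): r(k − 1) = 78·2 = 156; λ(v − 1) = 2·78 = 156. Match? YES.
Condition (ii): bk = 2054·3 = 6162; vr = 79·78 = 6162. Match? YES.
Both conditions hold? YES.

YES


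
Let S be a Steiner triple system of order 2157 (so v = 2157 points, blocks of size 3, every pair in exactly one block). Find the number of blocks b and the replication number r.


An STS(v) is a 2-(v, 3, 1) BIBD: block size k = 3, λ = 1.
Replication: r(k − 1) = λ(v − 1) ⇒ r·2 = 2157 − 1 = 2156 ⇒ r = 1078.
Block count: bk = vr ⇒ b·3 = 2157·1078 = 2325246 ⇒ b = 775082.
(Check via b = v(v − 1)/6 = 2157·2156/6 = 4650492/6 = 775082.)

r = 1078, b = 775082.


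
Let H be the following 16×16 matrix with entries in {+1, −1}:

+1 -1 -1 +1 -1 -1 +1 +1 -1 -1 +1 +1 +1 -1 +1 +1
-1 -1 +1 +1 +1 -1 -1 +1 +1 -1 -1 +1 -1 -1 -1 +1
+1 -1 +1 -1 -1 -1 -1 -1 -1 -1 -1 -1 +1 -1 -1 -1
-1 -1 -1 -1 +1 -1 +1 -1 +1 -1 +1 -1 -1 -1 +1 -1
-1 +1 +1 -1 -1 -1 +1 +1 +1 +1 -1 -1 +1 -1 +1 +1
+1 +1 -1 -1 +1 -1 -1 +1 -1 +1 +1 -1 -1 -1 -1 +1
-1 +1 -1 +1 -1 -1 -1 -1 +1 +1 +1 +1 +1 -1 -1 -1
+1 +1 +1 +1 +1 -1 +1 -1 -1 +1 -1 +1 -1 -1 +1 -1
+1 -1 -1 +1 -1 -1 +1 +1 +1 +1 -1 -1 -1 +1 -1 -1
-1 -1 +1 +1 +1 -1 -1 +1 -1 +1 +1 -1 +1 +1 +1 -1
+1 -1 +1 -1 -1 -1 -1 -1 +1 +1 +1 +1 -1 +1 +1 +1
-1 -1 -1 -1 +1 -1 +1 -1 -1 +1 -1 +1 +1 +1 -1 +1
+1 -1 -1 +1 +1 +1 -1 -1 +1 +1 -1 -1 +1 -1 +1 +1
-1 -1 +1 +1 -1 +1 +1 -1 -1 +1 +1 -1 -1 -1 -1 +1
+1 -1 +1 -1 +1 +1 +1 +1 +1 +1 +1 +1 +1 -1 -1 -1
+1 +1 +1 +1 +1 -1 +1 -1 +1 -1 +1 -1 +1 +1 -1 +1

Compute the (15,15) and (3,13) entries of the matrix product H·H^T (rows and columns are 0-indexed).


Row 3 of H: [-1, -1, -1, -1, 1, -1, 1, -1, 1, -1, 1, -1, -1, -1, 1, -1].
Row 13 of H: [-1, -1, 1, 1, -1, 1, 1, -1, -1, 1, 1, -1, -1, -1, -1, 1].
Row 15 of H: [1, 1, 1, 1, 1, -1, 1, -1, 1, -1, 1, -1, 1, 1, -1, 1].
(H·H^T)[15][15] = Σ_j H[15][j]·H[15][j] = (1)² + (1)² + (1)² + (1)² + (1)² + (-1)² + (1)² + (-1)² + (1)² + (-1)² + (1)² + (-1)² + (1)² + (1)² + (-1)² + (1)² = 1 + 1 + 1 + 1 + 1 + 1 + 1 + 1 + 1 + 1 + 1 + 1 + 1 + 1 + 1 + 1 = 16.
(H·H^T)[3][13] = Σ_j H[3][j]·H[13][j] = (-1)·(-1) + (-1)·(-1) + (-1)·(1) + (-1)·(1) + (1)·(-1) + (-1)·(1) + (1)·(1) + (-1)·(-1) + (1)·(-1) + (-1)·(1) + (1)·(1) + (-1)·(-1) + (-1)·(-1) + (-1)·(-1) + (1)·(-1) + (-1)·(1) = 1 + 1 + -1 + -1 + -1 + -1 + 1 + 1 + -1 + -1 + 1 + 1 + 1 + 1 + -1 + -1 = 0.
So rows 3 and 13 are orthogonal; the diagonal entry equals n = 16.

(15,15) entry = 16; (3,13) entry = 0.


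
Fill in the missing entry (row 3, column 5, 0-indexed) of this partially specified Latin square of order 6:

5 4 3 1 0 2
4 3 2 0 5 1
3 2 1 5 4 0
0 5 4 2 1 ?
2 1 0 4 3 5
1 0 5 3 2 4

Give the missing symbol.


Row 3 contains symbols [0, 1, 2, 4, 5] — missing [3].
Column 5 contains symbols [0, 1, 2, 4, 5] — missing [3].
The missing symbol must appear in both missing sets; intersection = [3].
Therefore the hidden value is 3.

Missing value = 3.


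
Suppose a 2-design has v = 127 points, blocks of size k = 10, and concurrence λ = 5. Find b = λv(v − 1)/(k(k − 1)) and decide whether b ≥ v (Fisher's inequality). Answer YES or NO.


r = λ(v − 1)/(k − 1) = 5·126/9 = 70.
b = vr/k = 127·70/10 = 889.
Fisher's inequality: b ≥ v ⇔ 889 ≥ 127? YES.

YES


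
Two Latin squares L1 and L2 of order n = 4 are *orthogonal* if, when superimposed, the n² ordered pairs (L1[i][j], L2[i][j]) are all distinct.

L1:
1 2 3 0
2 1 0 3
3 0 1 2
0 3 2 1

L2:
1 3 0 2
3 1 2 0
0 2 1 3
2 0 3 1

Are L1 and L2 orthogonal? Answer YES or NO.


Form the n² = 16 superimposed pairs (L1[i][j], L2[i][j]), row by row (rows and columns indexed from 0):
row 0: (1,1) (2,3) (3,0) (0,2)
row 1: (2,3) (1,1) (0,2) (3,0)
row 2: (3,0) (0,2) (1,1) (2,3)
row 3: (0,2) (3,0) (2,3) (1,1)
Orthogonality requires all 16 pairs distinct.
But the pair (2,3) repeats: cell (0,1) has L1 = 2, L2 = 3, and cell (1,0) has L1 = 2, L2 = 3.
A repeated pair means some other pair never occurs (only 4 distinct pairs out of 16), so the squares are not orthogonal.
Conclusion: NO.

NO


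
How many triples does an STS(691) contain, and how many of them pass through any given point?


An STS(v) is a 2-(v, 3, 1) BIBD: block size k = 3, λ = 1.
Replication: r(k − 1) = λ(v − 1) ⇒ r·2 = 691 − 1 = 690 ⇒ r = 345.
Block count: bk = vr ⇒ b·3 = 691·345 = 238395 ⇒ b = 79465.
(Check via b = v(v − 1)/6 = 691·690/6 = 476790/6 = 79465.)

r = 345, b = 79465.


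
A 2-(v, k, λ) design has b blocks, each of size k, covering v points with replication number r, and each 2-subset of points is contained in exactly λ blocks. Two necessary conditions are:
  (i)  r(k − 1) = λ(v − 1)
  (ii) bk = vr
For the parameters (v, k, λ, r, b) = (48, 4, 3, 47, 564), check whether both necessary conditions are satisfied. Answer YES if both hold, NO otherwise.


Condition (i): r(k − 1) = 47·3 = 141; λ(v − 1) = 3·47 = 141. Match? YES.
Condition (ii): bk = 564·4 = 2256; vr = 48·47 = 2256. Match? YES.
Both conditions hold? YES.

YES


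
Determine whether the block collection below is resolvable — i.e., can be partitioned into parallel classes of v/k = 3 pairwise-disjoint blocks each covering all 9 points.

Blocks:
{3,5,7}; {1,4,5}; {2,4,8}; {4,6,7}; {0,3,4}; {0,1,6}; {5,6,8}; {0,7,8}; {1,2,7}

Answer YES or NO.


v = 9, block size k = 3, number of blocks = 9.
For resolvability, blocks must partition into parallel classes of size v/k = 3.
Total blocks must therefore be a multiple of 3: 9 = 3·3 + 0 ⇒ divisible ✓.
Consider block {1,4,5}. The only other block(s) in the collection disjoint from it are {0,7,8} — just 1 block(s). Any parallel class containing {1,4,5} would need 2 other blocks each disjoint from it, so no parallel class of size 3 can contain {1,4,5}.
Since every block must belong to some parallel class in a resolution, the collection cannot be partitioned into parallel classes.
Resolvable? NO.

NO


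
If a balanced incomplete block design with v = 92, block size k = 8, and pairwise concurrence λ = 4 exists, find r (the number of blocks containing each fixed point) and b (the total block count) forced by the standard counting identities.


Any 2-(v, k, λ) BIBD satisfies two necessary conditions:
  (i)  Each point sits in r blocks, and counting incidences through any fixed point gives r(k − 1) = λ(v − 1), so r = λ(v − 1)/(k − 1).
  (ii) Total incidences bk = vr, so b = vr/k.
Step 1: r = λ(v − 1)/(k − 1) = 4·(92 − 1)/(8 − 1) = 4·91/7 = 364/7 = 52.
Step 2: b = vr/k = 92·52/8 = 4784/8 = 598.
Check integrality: r = 52 ∈ Z ✓, b = 598 ∈ Z ✓.
(These identities are necessary conditions: they determine r and b for any design with these parameters, but do not by themselves prove that one exists.)

r = 52, b = 598.


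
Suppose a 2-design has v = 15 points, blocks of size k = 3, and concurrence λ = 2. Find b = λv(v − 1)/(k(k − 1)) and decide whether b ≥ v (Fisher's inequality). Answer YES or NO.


b = λv(v − 1)/(k(k − 1)) = 2·15·14/(3·2) = 420/6 = 70.
Compare with v = 15: b ≥ v, so Fisher's inequality holds.

YES


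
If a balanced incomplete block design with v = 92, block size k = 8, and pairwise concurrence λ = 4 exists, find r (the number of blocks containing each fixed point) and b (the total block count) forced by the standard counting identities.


Any 2-(v, k, λ) BIBD satisfies two necessary conditions:
  (i)  Each point sits in r blocks, and counting incidences through any fixed point gives r(k − 1) = λ(v − 1), so r = λ(v − 1)/(k − 1).
  (ii) Total incidences bk = vr, so b = vr/k.
Step 1: r = λ(v − 1)/(k − 1) = 4·(92 − 1)/(8 − 1) = 4·91/7 = 364/7 = 52.
Step 2: b = vr/k = 92·52/8 = 4784/8 = 598.
Check integrality: r = 52 ∈ Z ✓, b = 598 ∈ Z ✓.
(These identities are necessary conditions: they determine r and b for any design with these parameters, but do not by themselves prove that one exists.)

r = 52, b = 598.


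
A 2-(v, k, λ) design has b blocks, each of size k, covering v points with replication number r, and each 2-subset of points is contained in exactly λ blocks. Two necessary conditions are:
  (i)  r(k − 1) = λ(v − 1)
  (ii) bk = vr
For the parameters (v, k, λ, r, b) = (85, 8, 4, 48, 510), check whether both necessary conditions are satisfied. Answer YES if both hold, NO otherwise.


Condition (i): r(k − 1) = 48·7 = 336; λ(v − 1) = 4·84 = 336. Match? YES.
Condition (ii): bk = 510·8 = 4080; vr = 85·48 = 4080. Match? YES.
Both conditions hold? YES.

YES


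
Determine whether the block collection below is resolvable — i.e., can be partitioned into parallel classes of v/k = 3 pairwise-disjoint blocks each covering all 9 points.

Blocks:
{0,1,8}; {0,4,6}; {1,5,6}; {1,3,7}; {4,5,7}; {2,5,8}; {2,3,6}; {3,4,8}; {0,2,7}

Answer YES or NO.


v = 9, block size k = 3, number of blocks = 9.
For resolvability, blocks must partition into parallel classes of size v/k = 3.
Total blocks must therefore be a multiple of 3: 9 = 3·3 + 0 ⇒ divisible ✓.
Greedy packing gives 3 candidate class(es). Each should be a full parallel class (size 3, covers all 9 points).
  Class 1 (3 blocks): {0,1,8}; {4,5,7}; {2,3,6}. Points covered: [0, 1, 2, 3, 4, 5, 6, 7, 8].
  Class 2 (3 blocks): {0,4,6}; {1,3,7}; {2,5,8}. Points covered: [0, 1, 2, 3, 4, 5, 6, 7, 8].
  Class 3 (3 blocks): {1,5,6}; {3,4,8}; {0,2,7}. Points covered: [0, 1, 2, 3, 4, 5, 6, 7, 8].
All classes full (size 3)? YES. All classes cover every point? YES.
Resolvable? YES.

YES
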